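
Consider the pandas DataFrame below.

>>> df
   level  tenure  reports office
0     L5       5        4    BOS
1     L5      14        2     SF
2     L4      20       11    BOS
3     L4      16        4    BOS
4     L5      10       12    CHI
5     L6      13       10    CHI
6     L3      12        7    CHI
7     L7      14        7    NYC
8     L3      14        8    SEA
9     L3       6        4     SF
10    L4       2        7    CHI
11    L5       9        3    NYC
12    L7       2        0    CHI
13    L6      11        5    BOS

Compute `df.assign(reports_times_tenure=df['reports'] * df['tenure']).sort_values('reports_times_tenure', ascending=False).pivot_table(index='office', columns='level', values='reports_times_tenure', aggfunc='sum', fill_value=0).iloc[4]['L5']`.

add column reports_times_tenure = df['reports'] * df['tenure']:
   level  tenure  reports office  reports_times_tenure
0     L5       5        4    BOS                    20
1     L5      14        2     SF                    28
2     L4      20       11    BOS                   220
3     L4      16        4    BOS                    64
4     L5      10       12    CHI                   120
5     L6      13       10    CHI                   130
6     L3      12        7    CHI                    84
7     L7      14        7    NYC                    98
8     L3      14        8    SEA                   112
9     L3       6        4     SF                    24
10    L4       2        7    CHI                    14
11    L5       9        3    NYC                    27
12    L7       2        0    CHI                     0
13    L6      11        5    BOS                    55
sort by reports_times_tenure descending:
   level  tenure  reports office  reports_times_tenure
2     L4      20       11    BOS                   220
5     L6      13       10    CHI                   130
4     L5      10       12    CHI                   120
8     L3      14        8    SEA                   112
7     L7      14        7    NYC                    98
6     L3      12        7    CHI                    84
3     L4      16        4    BOS                    64
13    L6      11        5    BOS                    55
1     L5      14        2     SF                    28
11    L5       9        3    NYC                    27
9     L3       6        4     SF                    24
0     L5       5        4    BOS                    20
10    L4       2        7    CHI                    14
12    L7       2        0    CHI                     0
pivot: rows=office, cols=level, sum(reports_times_tenure):
level    L3   L4   L5   L6  L7
office                        
BOS       0  284   20   55   0
CHI      84   14  120  130   0
NYC       0    0   27    0  98
SEA     112    0    0    0   0
SF       24    0   28    0   0

28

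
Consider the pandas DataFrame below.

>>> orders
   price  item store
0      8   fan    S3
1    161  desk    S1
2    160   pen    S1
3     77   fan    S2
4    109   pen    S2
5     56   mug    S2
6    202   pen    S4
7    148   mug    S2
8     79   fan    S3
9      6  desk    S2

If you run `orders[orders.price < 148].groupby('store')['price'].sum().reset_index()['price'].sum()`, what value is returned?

filter rows where price < 148:
   price  item store
0      8   fan    S3
3     77   fan    S2
4    109   pen    S2
5     56   mug    S2
8     79   fan    S3
9      6  desk    S2
group by store, sum of price:
store
S2    248
S3     87
Name: price, dtype: int64
reset_index():
  store  price
0    S2    248
1    S3     87
Reading off the sum of column 'price', we get 335.

335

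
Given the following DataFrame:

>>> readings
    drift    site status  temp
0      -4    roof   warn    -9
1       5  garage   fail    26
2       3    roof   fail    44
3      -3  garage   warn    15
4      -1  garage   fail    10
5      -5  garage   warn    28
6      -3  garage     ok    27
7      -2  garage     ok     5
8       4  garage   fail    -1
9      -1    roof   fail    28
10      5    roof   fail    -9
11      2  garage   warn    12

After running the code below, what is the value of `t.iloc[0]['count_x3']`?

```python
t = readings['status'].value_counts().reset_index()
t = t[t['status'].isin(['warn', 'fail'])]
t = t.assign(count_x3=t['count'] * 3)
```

18

value_counts of status:
status
fail    6
warn    4
ok      2
Name: count, dtype: int64
reset_index():
  status  count
0   fail      6
1   warn      4
2     ok      2
filter rows where status in ['warn', 'fail']:
  status  count
0   fail      6
1   warn      4
add column count_x3 = t['count'] * 3:
  status  count  count_x3
0   fail      6        18
1   warn      4        12
Finally, value at position 0, column 'count_x3' = 18.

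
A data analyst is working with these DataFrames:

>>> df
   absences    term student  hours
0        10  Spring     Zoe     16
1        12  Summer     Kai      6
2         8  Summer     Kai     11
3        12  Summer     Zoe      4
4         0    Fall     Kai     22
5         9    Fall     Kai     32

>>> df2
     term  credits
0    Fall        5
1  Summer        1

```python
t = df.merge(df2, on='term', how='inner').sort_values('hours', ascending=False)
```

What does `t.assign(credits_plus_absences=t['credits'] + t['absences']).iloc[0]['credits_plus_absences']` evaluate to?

merge on 'term' (how='inner') → 5 rows:
   absences    term student  hours  credits
0        12  Summer     Kai      6        1
1         8  Summer     Kai     11        1
2        12  Summer     Zoe      4        1
3         0    Fall     Kai     22        5
4         9    Fall     Kai     32        5
sort by hours descending:
   absences    term student  hours  credits
4         9    Fall     Kai     32        5
3         0    Fall     Kai     22        5
1         8  Summer     Kai     11        1
0        12  Summer     Kai      6        1
2        12  Summer     Zoe      4        1
add column credits_plus_absences = t['credits'] + t['absences']:
   absences    term student  hours  credits  credits_plus_absences
4         9    Fall     Kai     32        5                     14
3         0    Fall     Kai     22        5                      5
1         8  Summer     Kai     11        1                      9
0        12  Summer     Kai      6        1                     13
2        12  Summer     Zoe      4        1                     13
Taking the value at position 0, column 'credits_plus_absences' gives 14.

14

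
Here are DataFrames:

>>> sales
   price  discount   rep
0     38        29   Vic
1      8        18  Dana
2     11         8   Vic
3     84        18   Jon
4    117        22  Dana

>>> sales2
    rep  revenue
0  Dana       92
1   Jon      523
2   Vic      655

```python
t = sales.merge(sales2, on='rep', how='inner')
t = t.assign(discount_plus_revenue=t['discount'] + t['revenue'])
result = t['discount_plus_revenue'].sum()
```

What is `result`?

2112

merge on 'rep' (how='inner') → 5 rows:
   price  discount   rep  revenue
0     38        29   Vic      655
1      8        18  Dana       92
2     11         8   Vic      655
3     84        18   Jon      523
4    117        22  Dana       92
add column discount_plus_revenue = t['discount'] + t['revenue']:
   price  discount   rep  revenue  discount_plus_revenue
0     38        29   Vic      655                    684
1      8        18  Dana       92                    110
2     11         8   Vic      655                    663
3     84        18   Jon      523                    541
4    117        22  Dana       92                    114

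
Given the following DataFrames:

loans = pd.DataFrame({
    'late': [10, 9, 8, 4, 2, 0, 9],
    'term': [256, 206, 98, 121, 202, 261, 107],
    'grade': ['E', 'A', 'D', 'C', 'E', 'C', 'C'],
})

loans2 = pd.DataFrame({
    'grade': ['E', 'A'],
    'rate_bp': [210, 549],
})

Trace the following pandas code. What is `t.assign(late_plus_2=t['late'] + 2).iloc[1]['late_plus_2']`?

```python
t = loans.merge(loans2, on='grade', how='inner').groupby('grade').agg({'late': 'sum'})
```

merge on 'grade' (how='inner') → 3 rows:
   late  term grade  rate_bp
0    10   256     E      210
1     9   206     A      549
2     2   202     E      210
group by grade, sum of late:
       late
grade      
A         9
E        12
add column late_plus_2 = t['late'] + 2:
       late  late_plus_2
grade                   
A         9           11
E        12           14

14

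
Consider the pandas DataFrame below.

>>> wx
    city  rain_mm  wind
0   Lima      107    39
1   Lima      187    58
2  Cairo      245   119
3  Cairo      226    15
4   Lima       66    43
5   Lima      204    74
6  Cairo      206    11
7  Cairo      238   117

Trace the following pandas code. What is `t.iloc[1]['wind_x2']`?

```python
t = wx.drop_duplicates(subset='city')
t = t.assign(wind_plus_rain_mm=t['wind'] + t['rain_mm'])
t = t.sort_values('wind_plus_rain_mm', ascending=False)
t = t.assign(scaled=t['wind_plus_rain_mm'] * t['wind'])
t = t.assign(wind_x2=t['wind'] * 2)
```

drop duplicate city (keep=first):
    city  rain_mm  wind
0   Lima      107    39
2  Cairo      245   119
add column wind_plus_rain_mm = t['wind'] + t['rain_mm']:
    city  rain_mm  wind  wind_plus_rain_mm
0   Lima      107    39                146
2  Cairo      245   119                364
sort by wind_plus_rain_mm descending:
    city  rain_mm  wind  wind_plus_rain_mm
2  Cairo      245   119                364
0   Lima      107    39                146
add column scaled = t['wind_plus_rain_mm'] * t['wind']:
    city  rain_mm  wind  wind_plus_rain_mm  scaled
2  Cairo      245   119                364   43316
0   Lima      107    39                146    5694
add column wind_x2 = t['wind'] * 2:
    city  rain_mm  wind  wind_plus_rain_mm  scaled  wind_x2
2  Cairo      245   119                364   43316      238
0   Lima      107    39                146    5694       78

78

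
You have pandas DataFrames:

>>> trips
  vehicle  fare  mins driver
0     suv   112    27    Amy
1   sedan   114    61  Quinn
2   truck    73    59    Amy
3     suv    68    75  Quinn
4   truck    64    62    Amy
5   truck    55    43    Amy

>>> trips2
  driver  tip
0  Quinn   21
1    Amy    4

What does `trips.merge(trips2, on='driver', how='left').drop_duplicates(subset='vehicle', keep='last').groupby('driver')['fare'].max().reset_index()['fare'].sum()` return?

169

merge on 'driver' (how='left') → 6 rows:
  vehicle  fare  mins driver  tip
0     suv   112    27    Amy    4
1   sedan   114    61  Quinn   21
2   truck    73    59    Amy    4
3     suv    68    75  Quinn   21
4   truck    64    62    Amy    4
5   truck    55    43    Amy    4
drop duplicate vehicle (keep=last):
  vehicle  fare  mins driver  tip
1   sedan   114    61  Quinn   21
3     suv    68    75  Quinn   21
5   truck    55    43    Amy    4
group by driver, max of fare:
driver
Amy       55
Quinn    114
Name: fare, dtype: int64
reset_index():
  driver  fare
0    Amy    55
1  Quinn   114
The sum of column 'fare' is 169.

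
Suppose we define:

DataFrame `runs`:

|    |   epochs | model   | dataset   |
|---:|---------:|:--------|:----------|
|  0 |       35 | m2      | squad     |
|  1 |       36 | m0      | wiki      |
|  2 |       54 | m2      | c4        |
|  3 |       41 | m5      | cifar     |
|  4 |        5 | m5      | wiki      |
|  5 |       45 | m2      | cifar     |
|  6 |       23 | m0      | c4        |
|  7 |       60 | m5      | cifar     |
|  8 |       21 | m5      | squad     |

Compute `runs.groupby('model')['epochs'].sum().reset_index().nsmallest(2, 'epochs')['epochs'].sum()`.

186

group by model, sum of epochs:
model
m0     59
m2    134
m5    127
Name: epochs, dtype: int64
reset_index():
  model  epochs
0    m0      59
1    m2     134
2    m5     127
take 2 rows with smallest epochs:
  model  epochs
0    m0      59
2    m5     127
So sum() = 186.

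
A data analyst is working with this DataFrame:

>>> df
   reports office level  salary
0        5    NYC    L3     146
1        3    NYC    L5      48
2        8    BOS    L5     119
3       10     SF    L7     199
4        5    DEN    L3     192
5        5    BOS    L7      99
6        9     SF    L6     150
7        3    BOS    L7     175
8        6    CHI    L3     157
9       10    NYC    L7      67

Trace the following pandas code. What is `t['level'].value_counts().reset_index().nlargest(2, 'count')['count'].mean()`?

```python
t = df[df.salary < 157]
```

filter rows where salary < 157:
   reports office level  salary
0        5    NYC    L3     146
1        3    NYC    L5      48
2        8    BOS    L5     119
5        5    BOS    L7      99
6        9     SF    L6     150
9       10    NYC    L7      67
value_counts of level:
level
L5    2
L7    2
L3    1
L6    1
Name: count, dtype: int64
reset_index():
  level  count
0    L5      2
1    L7      2
2    L3      1
3    L6      1
take 2 rows with largest count:
  level  count
0    L5      2
1    L7      2
mean of column 'count' → 2.0

2.0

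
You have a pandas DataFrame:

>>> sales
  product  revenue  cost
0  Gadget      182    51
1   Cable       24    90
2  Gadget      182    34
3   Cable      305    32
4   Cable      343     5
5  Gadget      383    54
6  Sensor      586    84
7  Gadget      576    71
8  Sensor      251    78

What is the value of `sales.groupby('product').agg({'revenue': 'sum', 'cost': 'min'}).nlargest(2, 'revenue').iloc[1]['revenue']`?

group by product: sum(revenue), min(cost):
         revenue  cost
product               
Cable        672     5
Gadget      1323    34
Sensor       837    78
take 2 rows with largest revenue:
         revenue  cost
product               
Gadget      1323    34
Sensor       837    78
So iloc[1]['revenue'] = 837.

837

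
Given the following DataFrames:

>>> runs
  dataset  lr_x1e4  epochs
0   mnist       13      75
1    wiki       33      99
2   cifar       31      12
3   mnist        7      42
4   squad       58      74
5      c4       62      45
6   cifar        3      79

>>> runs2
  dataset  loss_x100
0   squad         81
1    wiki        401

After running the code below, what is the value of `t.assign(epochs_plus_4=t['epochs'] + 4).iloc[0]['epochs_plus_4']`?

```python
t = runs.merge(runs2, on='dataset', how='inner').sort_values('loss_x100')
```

78

merge on 'dataset' (how='inner') → 2 rows:
  dataset  lr_x1e4  epochs  loss_x100
0    wiki       33      99        401
1   squad       58      74         81
sort by loss_x100:
  dataset  lr_x1e4  epochs  loss_x100
1   squad       58      74         81
0    wiki       33      99        401
add column epochs_plus_4 = t['epochs'] + 4:
  dataset  lr_x1e4  epochs  loss_x100  epochs_plus_4
1   squad       58      74         81             78
0    wiki       33      99        401            103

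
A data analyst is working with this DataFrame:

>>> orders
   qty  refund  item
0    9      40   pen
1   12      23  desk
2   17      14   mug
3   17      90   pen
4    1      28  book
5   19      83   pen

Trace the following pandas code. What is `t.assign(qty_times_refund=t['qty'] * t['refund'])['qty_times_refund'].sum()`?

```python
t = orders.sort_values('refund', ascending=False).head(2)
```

3107

sort by refund descending:
   qty  refund  item
3   17      90   pen
5   19      83   pen
0    9      40   pen
4    1      28  book
1   12      23  desk
2   17      14   mug
take first 2 rows:
   qty  refund item
3   17      90  pen
5   19      83  pen
add column qty_times_refund = t['qty'] * t['refund']:
   qty  refund item  qty_times_refund
3   17      90  pen              1530
5   19      83  pen              1577
Taking the sum of column 'qty_times_refund' gives 3107.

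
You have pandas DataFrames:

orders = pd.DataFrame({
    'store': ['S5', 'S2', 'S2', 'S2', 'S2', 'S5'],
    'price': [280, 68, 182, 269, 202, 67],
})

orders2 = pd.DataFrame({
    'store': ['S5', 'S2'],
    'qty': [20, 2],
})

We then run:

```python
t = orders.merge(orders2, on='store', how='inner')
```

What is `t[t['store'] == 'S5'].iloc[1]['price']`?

67

merge on 'store' (how='inner') → 6 rows:
  store  price  qty
0    S5    280   20
1    S2     68    2
2    S2    182    2
3    S2    269    2
4    S2    202    2
5    S5     67   20
filter rows where store == 'S5':
  store  price  qty
0    S5    280   20
5    S5     67   20
Hence 67.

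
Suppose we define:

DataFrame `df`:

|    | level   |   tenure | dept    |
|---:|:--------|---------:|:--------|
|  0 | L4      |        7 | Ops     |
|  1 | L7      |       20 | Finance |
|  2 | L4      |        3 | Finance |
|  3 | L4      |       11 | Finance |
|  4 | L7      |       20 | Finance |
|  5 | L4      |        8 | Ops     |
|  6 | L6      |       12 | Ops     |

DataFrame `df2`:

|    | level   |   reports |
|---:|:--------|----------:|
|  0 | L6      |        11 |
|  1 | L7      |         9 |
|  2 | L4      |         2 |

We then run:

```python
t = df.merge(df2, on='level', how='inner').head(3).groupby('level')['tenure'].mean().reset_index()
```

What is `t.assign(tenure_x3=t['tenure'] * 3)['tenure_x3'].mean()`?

37.5

merge on 'level' (how='inner') → 7 rows:
  level  tenure     dept  reports
0    L4       7      Ops        2
1    L7      20  Finance        9
2    L4       3  Finance        2
3    L4      11  Finance        2
4    L7      20  Finance        9
5    L4       8      Ops        2
6    L6      12      Ops       11
take first 3 rows:
  level  tenure     dept  reports
0    L4       7      Ops        2
1    L7      20  Finance        9
2    L4       3  Finance        2
group by level, mean of tenure:
level
L4     5.0
L7    20.0
Name: tenure, dtype: float64
reset_index():
  level  tenure
0    L4     5.0
1    L7    20.0
add column tenure_x3 = t['tenure'] * 3:
  level  tenure  tenure_x3
0    L4     5.0       15.0
1    L7    20.0       60.0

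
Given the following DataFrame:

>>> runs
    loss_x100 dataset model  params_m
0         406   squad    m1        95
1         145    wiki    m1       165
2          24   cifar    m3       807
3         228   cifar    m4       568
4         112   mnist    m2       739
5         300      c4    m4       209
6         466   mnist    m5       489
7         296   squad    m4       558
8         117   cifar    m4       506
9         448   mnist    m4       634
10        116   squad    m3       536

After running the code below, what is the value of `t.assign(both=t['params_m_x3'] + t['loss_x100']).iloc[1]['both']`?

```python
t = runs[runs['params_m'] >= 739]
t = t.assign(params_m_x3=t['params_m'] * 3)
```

2329

filter rows where params_m >= 739:
   loss_x100 dataset model  params_m
2         24   cifar    m3       807
4        112   mnist    m2       739
add column params_m_x3 = t['params_m'] * 3:
   loss_x100 dataset model  params_m  params_m_x3
2         24   cifar    m3       807         2421
4        112   mnist    m2       739         2217
add column both = t['params_m_x3'] + t['loss_x100']:
   loss_x100 dataset model  params_m  params_m_x3  both
2         24   cifar    m3       807         2421  2445
4        112   mnist    m2       739         2217  2329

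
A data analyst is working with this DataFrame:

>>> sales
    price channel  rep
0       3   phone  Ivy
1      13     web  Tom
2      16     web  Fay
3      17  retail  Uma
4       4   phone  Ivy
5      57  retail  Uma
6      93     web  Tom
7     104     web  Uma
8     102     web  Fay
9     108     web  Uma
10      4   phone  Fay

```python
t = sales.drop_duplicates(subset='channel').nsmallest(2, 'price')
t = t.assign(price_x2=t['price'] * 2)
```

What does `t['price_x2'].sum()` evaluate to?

drop duplicate channel (keep=first):
   price channel  rep
0      3   phone  Ivy
1     13     web  Tom
3     17  retail  Uma
take 2 rows with smallest price:
   price channel  rep
0      3   phone  Ivy
1     13     web  Tom
add column price_x2 = t['price'] * 2:
   price channel  rep  price_x2
0      3   phone  Ivy         6
1     13     web  Tom        26

32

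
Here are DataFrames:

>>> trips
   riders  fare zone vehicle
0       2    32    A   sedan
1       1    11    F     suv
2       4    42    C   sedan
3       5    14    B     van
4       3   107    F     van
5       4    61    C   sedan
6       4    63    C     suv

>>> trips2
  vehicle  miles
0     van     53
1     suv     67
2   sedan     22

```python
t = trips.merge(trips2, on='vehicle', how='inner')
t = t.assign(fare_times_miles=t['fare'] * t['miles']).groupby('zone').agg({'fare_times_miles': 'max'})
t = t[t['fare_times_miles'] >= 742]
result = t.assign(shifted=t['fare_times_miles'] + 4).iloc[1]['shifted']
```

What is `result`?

4225

merge on 'vehicle' (how='inner') → 7 rows:
   riders  fare zone vehicle  miles
0       2    32    A   sedan     22
1       1    11    F     suv     67
2       4    42    C   sedan     22
3       5    14    B     van     53
4       3   107    F     van     53
5       4    61    C   sedan     22
6       4    63    C     suv     67
add column fare_times_miles = t['fare'] * t['miles']:
   riders  fare zone vehicle  miles  fare_times_miles
0       2    32    A   sedan     22               704
1       1    11    F     suv     67               737
2       4    42    C   sedan     22               924
3       5    14    B     van     53               742
4       3   107    F     van     53              5671
5       4    61    C   sedan     22              1342
6       4    63    C     suv     67              4221
group by zone, max of fare_times_miles:
      fare_times_miles
zone                  
A                  704
B                  742
C                 4221
F                 5671
filter rows where fare_times_miles >= 742:
      fare_times_miles
zone                  
B                  742
C                 4221
F                 5671
add column shifted = t['fare_times_miles'] + 4:
      fare_times_miles  shifted
zone                           
B                  742      746
C                 4221     4225
F                 5671     5675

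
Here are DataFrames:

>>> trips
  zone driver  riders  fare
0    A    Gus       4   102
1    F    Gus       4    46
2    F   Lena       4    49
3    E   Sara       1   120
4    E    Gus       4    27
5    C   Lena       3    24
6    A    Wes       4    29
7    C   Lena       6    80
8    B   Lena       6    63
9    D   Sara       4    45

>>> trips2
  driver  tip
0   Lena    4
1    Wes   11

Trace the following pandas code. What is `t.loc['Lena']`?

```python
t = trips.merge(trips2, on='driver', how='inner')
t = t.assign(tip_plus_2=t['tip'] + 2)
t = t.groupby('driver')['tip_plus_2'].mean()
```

merge on 'driver' (how='inner') → 5 rows:
  zone driver  riders  fare  tip
0    F   Lena       4    49    4
1    C   Lena       3    24    4
2    A    Wes       4    29   11
3    C   Lena       6    80    4
4    B   Lena       6    63    4
add column tip_plus_2 = t['tip'] + 2:
  zone driver  riders  fare  tip  tip_plus_2
0    F   Lena       4    49    4           6
1    C   Lena       3    24    4           6
2    A    Wes       4    29   11          13
3    C   Lena       6    80    4           6
4    B   Lena       6    63    4           6
group by driver, mean of tip_plus_2:
driver
Lena     6.0
Wes     13.0
Name: tip_plus_2, dtype: float64
The value at index 'Lena' is 6.0.

6.0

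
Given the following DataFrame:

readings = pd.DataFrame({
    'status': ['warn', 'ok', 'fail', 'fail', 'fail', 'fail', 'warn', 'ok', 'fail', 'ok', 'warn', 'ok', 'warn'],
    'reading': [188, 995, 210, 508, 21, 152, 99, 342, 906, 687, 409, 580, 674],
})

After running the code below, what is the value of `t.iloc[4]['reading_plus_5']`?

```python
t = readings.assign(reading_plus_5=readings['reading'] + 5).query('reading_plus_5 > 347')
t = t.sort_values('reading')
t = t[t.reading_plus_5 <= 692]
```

add column reading_plus_5 = readings['reading'] + 5:
   status  reading  reading_plus_5
0    warn      188             193
1      ok      995            1000
2    fail      210             215
3    fail      508             513
4    fail       21              26
5    fail      152             157
6    warn       99             104
7      ok      342             347
8    fail      906             911
9      ok      687             692
10   warn      409             414
11     ok      580             585
12   warn      674             679
filter rows where reading_plus_5 > 347:
   status  reading  reading_plus_5
1      ok      995            1000
3    fail      508             513
8    fail      906             911
9      ok      687             692
10   warn      409             414
11     ok      580             585
12   warn      674             679
sort by reading:
   status  reading  reading_plus_5
10   warn      409             414
3    fail      508             513
11     ok      580             585
12   warn      674             679
9      ok      687             692
8    fail      906             911
1      ok      995            1000
filter rows where reading_plus_5 <= 692:
   status  reading  reading_plus_5
10   warn      409             414
3    fail      508             513
11     ok      580             585
12   warn      674             679
9      ok      687             692

692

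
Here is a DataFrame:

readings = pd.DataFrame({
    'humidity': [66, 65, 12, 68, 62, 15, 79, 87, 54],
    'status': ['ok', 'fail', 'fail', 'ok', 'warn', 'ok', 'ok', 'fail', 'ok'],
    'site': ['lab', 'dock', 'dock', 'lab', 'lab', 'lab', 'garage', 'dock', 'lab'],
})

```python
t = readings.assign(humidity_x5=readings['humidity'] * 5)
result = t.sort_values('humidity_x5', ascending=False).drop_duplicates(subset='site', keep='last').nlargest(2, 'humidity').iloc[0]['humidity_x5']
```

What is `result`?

add column humidity_x5 = readings['humidity'] * 5:
   humidity status    site  humidity_x5
0        66     ok     lab          330
1        65   fail    dock          325
2        12   fail    dock           60
3        68     ok     lab          340
4        62   warn     lab          310
5        15     ok     lab           75
6        79     ok  garage          395
7        87   fail    dock          435
8        54     ok     lab          270
sort by humidity_x5 descending:
   humidity status    site  humidity_x5
7        87   fail    dock          435
6        79     ok  garage          395
3        68     ok     lab          340
0        66     ok     lab          330
1        65   fail    dock          325
4        62   warn     lab          310
8        54     ok     lab          270
5        15     ok     lab           75
2        12   fail    dock           60
drop duplicate site (keep=last):
   humidity status    site  humidity_x5
6        79     ok  garage          395
5        15     ok     lab           75
2        12   fail    dock           60
take 2 rows with largest humidity:
   humidity status    site  humidity_x5
6        79     ok  garage          395
5        15     ok     lab           75
Taking the value at position 0, column 'humidity_x5' gives 395.

395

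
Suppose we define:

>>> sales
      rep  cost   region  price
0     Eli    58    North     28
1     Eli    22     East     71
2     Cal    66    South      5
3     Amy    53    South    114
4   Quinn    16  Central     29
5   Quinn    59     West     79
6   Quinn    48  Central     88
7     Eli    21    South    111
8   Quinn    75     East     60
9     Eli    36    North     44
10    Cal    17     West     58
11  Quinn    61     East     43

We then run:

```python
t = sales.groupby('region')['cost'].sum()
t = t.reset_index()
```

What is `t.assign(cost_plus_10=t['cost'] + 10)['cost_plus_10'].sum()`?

582

group by region, sum of cost:
region
Central     64
East       158
North       94
South      140
West        76
Name: cost, dtype: int64
reset_index():
    region  cost
0  Central    64
1     East   158
2    North    94
3    South   140
4     West    76
add column cost_plus_10 = t['cost'] + 10:
    region  cost  cost_plus_10
0  Central    64            74
1     East   158           168
2    North    94           104
3    South   140           150
4     West    76            86
Reading off the sum of column 'cost_plus_10', we get 582.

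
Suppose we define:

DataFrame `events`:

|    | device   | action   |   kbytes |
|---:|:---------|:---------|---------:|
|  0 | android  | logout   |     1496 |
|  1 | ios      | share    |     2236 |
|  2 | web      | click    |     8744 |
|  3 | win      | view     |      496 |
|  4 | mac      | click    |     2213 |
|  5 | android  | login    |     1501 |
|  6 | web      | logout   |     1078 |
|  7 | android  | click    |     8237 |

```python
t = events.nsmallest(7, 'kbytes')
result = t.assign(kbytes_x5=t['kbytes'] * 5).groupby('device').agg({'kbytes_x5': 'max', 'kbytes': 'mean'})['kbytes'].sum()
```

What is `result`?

9767.66666667

take 7 rows with smallest kbytes:
    device  action  kbytes
3      win    view     496
6      web  logout    1078
0  android  logout    1496
5  android   login    1501
4      mac   click    2213
1      ios   share    2236
7  android   click    8237
add column kbytes_x5 = t['kbytes'] * 5:
    device  action  kbytes  kbytes_x5
3      win    view     496       2480
6      web  logout    1078       5390
0  android  logout    1496       7480
5  android   login    1501       7505
4      mac   click    2213      11065
1      ios   share    2236      11180
7  android   click    8237      41185
group by device: max(kbytes_x5), mean(kbytes):
         kbytes_x5       kbytes
device                         
android      41185  3744.666667
ios          11180  2236.000000
mac          11065  2213.000000
web           5390  1078.000000
win           2480   496.000000
The sum of column 'kbytes' is 9767.66666667.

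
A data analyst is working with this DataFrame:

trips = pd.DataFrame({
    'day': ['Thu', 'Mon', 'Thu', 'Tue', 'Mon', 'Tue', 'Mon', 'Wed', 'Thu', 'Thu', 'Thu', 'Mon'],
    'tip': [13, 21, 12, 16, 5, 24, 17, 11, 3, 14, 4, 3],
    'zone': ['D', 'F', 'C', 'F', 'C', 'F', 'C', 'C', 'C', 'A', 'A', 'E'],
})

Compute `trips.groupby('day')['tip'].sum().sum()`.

group by day, sum of tip:
day
Mon    46
Thu    46
Tue    40
Wed    11
Name: tip, dtype: int64

143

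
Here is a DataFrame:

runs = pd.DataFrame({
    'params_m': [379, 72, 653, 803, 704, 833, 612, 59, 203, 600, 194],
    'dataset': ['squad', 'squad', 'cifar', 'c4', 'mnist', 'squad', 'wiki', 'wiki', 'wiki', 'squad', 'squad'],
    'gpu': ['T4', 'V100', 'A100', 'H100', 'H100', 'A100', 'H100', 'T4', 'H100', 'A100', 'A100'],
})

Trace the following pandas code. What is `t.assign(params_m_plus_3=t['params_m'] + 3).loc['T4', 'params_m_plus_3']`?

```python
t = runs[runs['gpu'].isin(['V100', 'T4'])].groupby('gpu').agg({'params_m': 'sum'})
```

441

filter rows where gpu in ['V100', 'T4']:
   params_m dataset   gpu
0       379   squad    T4
1        72   squad  V100
7        59    wiki    T4
group by gpu, sum of params_m:
      params_m
gpu           
T4         438
V100        72
add column params_m_plus_3 = t['params_m'] + 3:
      params_m  params_m_plus_3
gpu                            
T4         438              441
V100        72               75
So loc['T4', 'params_m_plus_3'] = 441.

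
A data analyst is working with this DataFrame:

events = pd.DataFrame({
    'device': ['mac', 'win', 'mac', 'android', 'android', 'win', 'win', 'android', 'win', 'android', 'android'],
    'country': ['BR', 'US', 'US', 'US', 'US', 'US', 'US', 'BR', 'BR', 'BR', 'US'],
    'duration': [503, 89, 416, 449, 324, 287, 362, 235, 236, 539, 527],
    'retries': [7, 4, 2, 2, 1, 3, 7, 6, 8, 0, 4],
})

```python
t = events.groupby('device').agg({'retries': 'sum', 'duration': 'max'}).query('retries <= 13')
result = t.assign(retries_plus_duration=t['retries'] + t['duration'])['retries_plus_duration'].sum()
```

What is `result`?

1064

group by device: sum(retries), max(duration):
         retries  duration
device                    
android       13       539
mac            9       503
win           22       362
filter rows where retries <= 13:
         retries  duration
device                    
android       13       539
mac            9       503
add column retries_plus_duration = t['retries'] + t['duration']:
         retries  duration  retries_plus_duration
device                                           
android       13       539                    552
mac            9       503                    512
Hence 1064.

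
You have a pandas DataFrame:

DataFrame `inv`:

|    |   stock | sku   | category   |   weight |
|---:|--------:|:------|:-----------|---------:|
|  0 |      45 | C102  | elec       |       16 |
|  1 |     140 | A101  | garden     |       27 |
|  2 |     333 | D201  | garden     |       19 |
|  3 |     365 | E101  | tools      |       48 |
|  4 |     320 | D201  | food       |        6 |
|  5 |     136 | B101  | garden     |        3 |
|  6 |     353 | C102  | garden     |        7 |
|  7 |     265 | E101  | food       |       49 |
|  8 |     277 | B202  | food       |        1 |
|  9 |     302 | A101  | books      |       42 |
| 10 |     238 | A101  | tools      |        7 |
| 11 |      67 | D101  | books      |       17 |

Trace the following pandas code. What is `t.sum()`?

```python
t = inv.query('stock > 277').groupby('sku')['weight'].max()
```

filter rows where stock > 277:
   stock   sku category  weight
2    333  D201   garden      19
3    365  E101    tools      48
4    320  D201     food       6
6    353  C102   garden       7
9    302  A101    books      42
group by sku, max of weight:
sku
A101    42
C102     7
D201    19
E101    48
Name: weight, dtype: int64
Hence 116.

116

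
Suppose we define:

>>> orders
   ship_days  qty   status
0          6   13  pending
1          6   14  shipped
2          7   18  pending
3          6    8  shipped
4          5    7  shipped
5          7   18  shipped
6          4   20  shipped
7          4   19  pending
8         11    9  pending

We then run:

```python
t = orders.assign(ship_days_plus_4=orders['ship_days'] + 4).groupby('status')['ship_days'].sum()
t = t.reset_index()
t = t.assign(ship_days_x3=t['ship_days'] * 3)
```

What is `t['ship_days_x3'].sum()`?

168

add column ship_days_plus_4 = orders['ship_days'] + 4:
   ship_days  qty   status  ship_days_plus_4
0          6   13  pending                10
1          6   14  shipped                10
2          7   18  pending                11
3          6    8  shipped                10
4          5    7  shipped                 9
5          7   18  shipped                11
6          4   20  shipped                 8
7          4   19  pending                 8
8         11    9  pending                15
group by status, sum of ship_days:
status
pending    28
shipped    28
Name: ship_days, dtype: int64
reset_index():
    status  ship_days
0  pending         28
1  shipped         28
add column ship_days_x3 = t['ship_days'] * 3:
    status  ship_days  ship_days_x3
0  pending         28            84
1  shipped         28            84
Reading off the sum of column 'ship_days_x3', we get 168.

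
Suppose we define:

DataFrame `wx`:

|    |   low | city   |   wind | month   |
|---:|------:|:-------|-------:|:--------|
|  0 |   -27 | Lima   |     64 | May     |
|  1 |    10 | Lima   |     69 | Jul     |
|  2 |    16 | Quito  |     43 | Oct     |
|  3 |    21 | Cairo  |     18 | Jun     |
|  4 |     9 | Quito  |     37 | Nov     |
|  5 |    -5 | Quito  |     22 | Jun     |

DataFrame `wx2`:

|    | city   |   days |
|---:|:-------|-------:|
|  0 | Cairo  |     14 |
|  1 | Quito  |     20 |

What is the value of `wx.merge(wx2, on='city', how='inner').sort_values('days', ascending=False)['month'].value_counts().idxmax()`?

Jun

merge on 'city' (how='inner') → 4 rows:
   low   city  wind month  days
0   16  Quito    43   Oct    20
1   21  Cairo    18   Jun    14
2    9  Quito    37   Nov    20
3   -5  Quito    22   Jun    20
sort by days descending:
   low   city  wind month  days
0   16  Quito    43   Oct    20
2    9  Quito    37   Nov    20
3   -5  Quito    22   Jun    20
1   21  Cairo    18   Jun    14
value_counts of month:
month
Jun    2
Oct    1
Nov    1
Name: count, dtype: int64
Reading off the label with the largest value, we get Jun.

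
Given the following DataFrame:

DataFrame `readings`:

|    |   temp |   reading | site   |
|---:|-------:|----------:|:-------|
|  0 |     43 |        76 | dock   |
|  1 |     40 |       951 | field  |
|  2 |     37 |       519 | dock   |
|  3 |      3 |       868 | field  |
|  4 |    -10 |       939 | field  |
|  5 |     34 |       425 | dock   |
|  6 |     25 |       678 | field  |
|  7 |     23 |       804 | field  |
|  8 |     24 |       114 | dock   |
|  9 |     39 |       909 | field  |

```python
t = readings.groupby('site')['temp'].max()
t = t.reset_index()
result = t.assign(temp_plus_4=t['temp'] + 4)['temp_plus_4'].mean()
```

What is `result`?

group by site, max of temp:
site
dock     43
field    40
Name: temp, dtype: int64
reset_index():
    site  temp
0   dock    43
1  field    40
add column temp_plus_4 = t['temp'] + 4:
    site  temp  temp_plus_4
0   dock    43           47
1  field    40           44

45.5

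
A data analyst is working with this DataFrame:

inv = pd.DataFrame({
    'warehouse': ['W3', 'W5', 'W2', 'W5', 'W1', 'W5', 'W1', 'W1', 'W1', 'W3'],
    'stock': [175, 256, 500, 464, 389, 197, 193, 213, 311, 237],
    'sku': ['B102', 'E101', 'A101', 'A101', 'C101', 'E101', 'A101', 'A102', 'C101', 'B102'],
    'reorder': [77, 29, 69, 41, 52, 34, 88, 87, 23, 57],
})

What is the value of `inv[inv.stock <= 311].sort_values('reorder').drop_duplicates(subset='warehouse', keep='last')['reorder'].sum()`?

199

filter rows where stock <= 311:
  warehouse  stock   sku  reorder
0        W3    175  B102       77
1        W5    256  E101       29
5        W5    197  E101       34
6        W1    193  A101       88
7        W1    213  A102       87
8        W1    311  C101       23
9        W3    237  B102       57
sort by reorder:
  warehouse  stock   sku  reorder
8        W1    311  C101       23
1        W5    256  E101       29
5        W5    197  E101       34
9        W3    237  B102       57
0        W3    175  B102       77
7        W1    213  A102       87
6        W1    193  A101       88
drop duplicate warehouse (keep=last):
  warehouse  stock   sku  reorder
5        W5    197  E101       34
0        W3    175  B102       77
6        W1    193  A101       88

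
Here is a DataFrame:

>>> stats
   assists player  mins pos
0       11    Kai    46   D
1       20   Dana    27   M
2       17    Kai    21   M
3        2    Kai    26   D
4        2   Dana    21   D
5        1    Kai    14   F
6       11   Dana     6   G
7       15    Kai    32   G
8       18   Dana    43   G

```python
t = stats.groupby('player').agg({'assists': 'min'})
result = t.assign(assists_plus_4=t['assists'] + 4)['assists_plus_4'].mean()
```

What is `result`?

5.5

group by player, min of assists:
        assists
player         
Dana          2
Kai           1
add column assists_plus_4 = t['assists'] + 4:
        assists  assists_plus_4
player                         
Dana          2               6
Kai           1               5
So mean() = 5.5.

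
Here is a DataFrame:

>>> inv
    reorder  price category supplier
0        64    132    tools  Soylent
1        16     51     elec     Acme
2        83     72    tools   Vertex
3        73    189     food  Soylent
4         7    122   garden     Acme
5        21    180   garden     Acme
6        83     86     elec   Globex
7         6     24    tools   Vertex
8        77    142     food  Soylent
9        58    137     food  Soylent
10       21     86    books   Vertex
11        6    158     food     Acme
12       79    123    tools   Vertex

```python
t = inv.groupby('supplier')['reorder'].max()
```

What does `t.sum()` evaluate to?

264

group by supplier, max of reorder:
supplier
Acme       21
Globex     83
Soylent    77
Vertex     83
Name: reorder, dtype: int64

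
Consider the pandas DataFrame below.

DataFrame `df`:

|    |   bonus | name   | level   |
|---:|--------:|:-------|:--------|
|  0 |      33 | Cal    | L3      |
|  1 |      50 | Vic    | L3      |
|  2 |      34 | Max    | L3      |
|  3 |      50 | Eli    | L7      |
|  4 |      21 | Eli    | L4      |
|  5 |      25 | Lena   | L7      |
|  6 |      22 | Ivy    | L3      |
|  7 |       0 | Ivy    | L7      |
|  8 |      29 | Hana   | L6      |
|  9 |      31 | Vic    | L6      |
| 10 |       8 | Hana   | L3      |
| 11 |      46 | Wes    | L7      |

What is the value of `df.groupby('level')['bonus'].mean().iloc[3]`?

30.25

group by level, mean of bonus:
level
L3    29.40
L4    21.00
L6    30.00
L7    30.25
Name: bonus, dtype: float64
So iloc[3] = 30.25.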